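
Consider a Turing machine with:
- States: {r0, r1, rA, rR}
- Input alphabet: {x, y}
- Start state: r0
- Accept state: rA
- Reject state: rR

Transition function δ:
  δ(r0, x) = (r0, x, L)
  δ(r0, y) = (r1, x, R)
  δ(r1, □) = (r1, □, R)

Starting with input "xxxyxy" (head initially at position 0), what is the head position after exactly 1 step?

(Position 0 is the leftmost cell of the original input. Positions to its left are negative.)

Execution trace (head position shown):
Step 0: [r0]xxxyxy  (head at position 0)
Step 1: move left → [r0]□xxxyxy  (head at position -1)

After 1 step, the head is at position -1.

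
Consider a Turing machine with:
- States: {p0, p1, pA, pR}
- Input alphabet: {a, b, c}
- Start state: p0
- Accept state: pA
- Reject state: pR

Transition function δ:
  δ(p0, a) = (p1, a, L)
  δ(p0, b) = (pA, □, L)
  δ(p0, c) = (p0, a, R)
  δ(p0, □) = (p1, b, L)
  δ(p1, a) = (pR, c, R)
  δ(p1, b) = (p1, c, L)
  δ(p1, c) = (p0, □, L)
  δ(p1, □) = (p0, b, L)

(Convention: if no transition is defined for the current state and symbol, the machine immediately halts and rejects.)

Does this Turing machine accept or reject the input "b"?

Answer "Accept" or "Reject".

Execution trace:
Initial: [p0]b
Step 1: δ(p0, b) = (pA, □, L) → [pA]□□

The machine reaches the accept state pA and halts.

Answer: Accept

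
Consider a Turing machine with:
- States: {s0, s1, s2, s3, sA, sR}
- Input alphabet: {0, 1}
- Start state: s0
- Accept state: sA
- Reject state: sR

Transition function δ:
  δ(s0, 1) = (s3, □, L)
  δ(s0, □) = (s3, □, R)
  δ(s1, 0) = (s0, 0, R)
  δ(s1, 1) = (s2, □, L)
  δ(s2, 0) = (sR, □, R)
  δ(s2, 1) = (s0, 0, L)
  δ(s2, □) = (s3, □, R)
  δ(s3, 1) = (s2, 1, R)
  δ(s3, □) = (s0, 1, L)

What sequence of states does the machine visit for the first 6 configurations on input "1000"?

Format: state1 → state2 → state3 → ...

Execution trace:
Initial: [s0]1000
Step 1: δ(s0, 1) = (s3, □, L) → [s3]□□000
Step 2: δ(s3, □) = (s0, 1, L) → [s0]□1□000
Step 3: δ(s0, □) = (s3, □, R) → □[s3]1□000
Step 4: δ(s3, 1) = (s2, 1, R) → □1[s2]□000
Step 5: δ(s2, □) = (s3, □, R) → □1□[s3]000

No transition is defined for δ(s3, 0). By convention the machine halts and rejects.

State sequence: s0 → s3 → s0 → s3 → s2 → s3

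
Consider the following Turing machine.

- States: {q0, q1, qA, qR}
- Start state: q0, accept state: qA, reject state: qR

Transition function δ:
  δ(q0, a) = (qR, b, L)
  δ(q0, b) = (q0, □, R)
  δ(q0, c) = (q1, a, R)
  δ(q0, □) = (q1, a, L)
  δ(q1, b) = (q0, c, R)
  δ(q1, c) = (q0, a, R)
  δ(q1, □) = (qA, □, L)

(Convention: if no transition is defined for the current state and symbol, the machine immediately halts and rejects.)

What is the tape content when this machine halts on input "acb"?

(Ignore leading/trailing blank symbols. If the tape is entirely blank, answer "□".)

Execution trace:
Initial: [q0]acb
Step 1: δ(q0, a) = (qR, b, L) → [qR]□bcb

The machine reaches the reject state qR and halts.

Final tape (ignoring leading/trailing blanks): bcb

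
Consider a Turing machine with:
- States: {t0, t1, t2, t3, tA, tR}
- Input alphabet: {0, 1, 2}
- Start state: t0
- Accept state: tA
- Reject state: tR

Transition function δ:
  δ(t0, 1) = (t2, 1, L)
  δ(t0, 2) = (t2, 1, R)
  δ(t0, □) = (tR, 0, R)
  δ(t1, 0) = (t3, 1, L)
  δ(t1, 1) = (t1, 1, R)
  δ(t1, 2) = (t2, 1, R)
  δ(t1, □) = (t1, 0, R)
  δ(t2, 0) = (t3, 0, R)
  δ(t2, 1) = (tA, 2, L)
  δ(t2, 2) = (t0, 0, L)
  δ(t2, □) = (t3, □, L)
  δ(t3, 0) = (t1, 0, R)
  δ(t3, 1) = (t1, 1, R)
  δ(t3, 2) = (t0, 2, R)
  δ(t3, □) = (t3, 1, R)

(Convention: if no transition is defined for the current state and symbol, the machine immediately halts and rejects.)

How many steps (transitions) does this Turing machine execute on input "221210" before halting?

Execution trace:
Initial: [t0]221210
Step 1: δ(t0, 2) = (t2, 1, R) → 1[t2]21210
Step 2: δ(t2, 2) = (t0, 0, L) → [t0]101210
Step 3: δ(t0, 1) = (t2, 1, L) → [t2]□101210
Step 4: δ(t2, □) = (t3, □, L) → [t3]□□101210
Step 5: δ(t3, □) = (t3, 1, R) → 1[t3]□101210
Step 6: δ(t3, □) = (t3, 1, R) → 11[t3]101210
Step 7: δ(t3, 1) = (t1, 1, R) → 111[t1]01210
Step 8: δ(t1, 0) = (t3, 1, L) → 11[t3]111210
Step 9: δ(t3, 1) = (t1, 1, R) → 111[t1]11210
Step 10: δ(t1, 1) = (t1, 1, R) → 1111[t1]1210
Step 11: δ(t1, 1) = (t1, 1, R) → 11111[t1]210
Step 12: δ(t1, 2) = (t2, 1, R) → 111111[t2]10
Step 13: δ(t2, 1) = (tA, 2, L) → 11111[tA]120

The machine reaches the accept state tA and halts.

The machine executed 13 steps before halting.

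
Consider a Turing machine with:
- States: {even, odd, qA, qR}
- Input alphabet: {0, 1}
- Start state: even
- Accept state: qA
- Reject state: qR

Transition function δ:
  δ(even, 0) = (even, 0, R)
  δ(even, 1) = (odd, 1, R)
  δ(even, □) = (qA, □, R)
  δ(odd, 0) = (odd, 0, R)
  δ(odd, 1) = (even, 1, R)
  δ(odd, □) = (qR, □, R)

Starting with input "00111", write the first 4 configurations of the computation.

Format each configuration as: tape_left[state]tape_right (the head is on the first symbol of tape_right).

Transitions applied:
Step 1: δ(even, 0) = (even, 0, R)
Step 2: δ(even, 0) = (even, 0, R)
Step 3: δ(even, 1) = (odd, 1, R)

The first 4 configurations are:
[even]00111 ⊢ 0[even]0111 ⊢ 00[even]111 ⊢ 001[odd]11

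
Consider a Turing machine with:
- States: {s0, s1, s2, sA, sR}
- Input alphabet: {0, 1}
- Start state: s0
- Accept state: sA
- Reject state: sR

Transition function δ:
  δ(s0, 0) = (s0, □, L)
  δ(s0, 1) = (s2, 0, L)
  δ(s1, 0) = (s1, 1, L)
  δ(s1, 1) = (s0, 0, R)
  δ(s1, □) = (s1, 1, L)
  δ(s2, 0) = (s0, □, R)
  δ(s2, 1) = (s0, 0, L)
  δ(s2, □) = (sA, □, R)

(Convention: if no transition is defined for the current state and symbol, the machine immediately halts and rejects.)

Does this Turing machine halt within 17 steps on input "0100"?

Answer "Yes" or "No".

Execution trace:
Initial: [s0]0100
Step 1: δ(s0, 0) = (s0, □, L) → [s0]□□100

No transition is defined for δ(s0, □). By convention the machine halts and rejects.
The machine halted after 1 step (within the 17-step bound).

Answer: Yes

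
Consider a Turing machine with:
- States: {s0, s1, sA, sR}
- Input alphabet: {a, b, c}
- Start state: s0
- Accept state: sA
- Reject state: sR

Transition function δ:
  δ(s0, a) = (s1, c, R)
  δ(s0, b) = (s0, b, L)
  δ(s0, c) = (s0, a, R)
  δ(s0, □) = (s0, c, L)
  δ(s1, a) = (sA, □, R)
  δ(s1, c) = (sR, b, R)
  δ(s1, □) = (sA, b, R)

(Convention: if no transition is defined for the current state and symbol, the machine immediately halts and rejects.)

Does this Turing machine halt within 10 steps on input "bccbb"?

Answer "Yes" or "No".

Execution trace:
Initial: [s0]bccbb
Step 1: δ(s0, b) = (s0, b, L) → [s0]□bccbb
Step 2: δ(s0, □) = (s0, c, L) → [s0]□cbccbb
Step 3: δ(s0, □) = (s0, c, L) → [s0]□ccbccbb
Step 4: δ(s0, □) = (s0, c, L) → [s0]□cccbccbb
Step 5: δ(s0, □) = (s0, c, L) → [s0]□ccccbccbb
Step 6: δ(s0, □) = (s0, c, L) → [s0]□cccccbccbb
Step 7: δ(s0, □) = (s0, c, L) → [s0]□ccccccbccbb
Step 8: δ(s0, □) = (s0, c, L) → [s0]□cccccccbccbb
Step 9: δ(s0, □) = (s0, c, L) → [s0]□ccccccccbccbb
Step 10: δ(s0, □) = (s0, c, L) → [s0]□cccccccccbccbb

The machine has not reached a halting state after 10 steps.
The machine did not halt within the 10-step bound.

Answer: No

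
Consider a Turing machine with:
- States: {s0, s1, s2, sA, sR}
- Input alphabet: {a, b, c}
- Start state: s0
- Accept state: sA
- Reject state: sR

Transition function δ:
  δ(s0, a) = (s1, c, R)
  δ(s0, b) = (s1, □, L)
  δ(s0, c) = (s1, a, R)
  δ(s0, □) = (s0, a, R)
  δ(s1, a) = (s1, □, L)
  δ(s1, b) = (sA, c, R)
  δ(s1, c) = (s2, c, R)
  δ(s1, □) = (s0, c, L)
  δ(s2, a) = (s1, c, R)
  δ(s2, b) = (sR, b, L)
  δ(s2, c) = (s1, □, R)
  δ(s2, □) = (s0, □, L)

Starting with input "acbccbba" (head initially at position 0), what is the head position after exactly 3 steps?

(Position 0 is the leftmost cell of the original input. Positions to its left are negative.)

Execution trace (head position shown):
Step 0: [s0]acbccbba  (head at position 0)
Step 1: move right → c[s1]cbccbba  (head at position 1)
Step 2: move right → cc[s2]bccbba  (head at position 2)
Step 3: move left → c[sR]cbccbba  (head at position 1)

After 3 steps, the head is at position 1.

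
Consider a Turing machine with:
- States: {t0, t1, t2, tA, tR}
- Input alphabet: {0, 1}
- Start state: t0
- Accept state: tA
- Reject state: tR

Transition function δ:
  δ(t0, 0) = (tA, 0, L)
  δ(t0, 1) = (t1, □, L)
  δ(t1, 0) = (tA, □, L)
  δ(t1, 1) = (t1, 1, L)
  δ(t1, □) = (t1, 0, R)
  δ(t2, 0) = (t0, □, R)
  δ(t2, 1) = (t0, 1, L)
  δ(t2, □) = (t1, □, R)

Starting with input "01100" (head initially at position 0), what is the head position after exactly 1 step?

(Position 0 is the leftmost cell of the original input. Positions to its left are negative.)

Execution trace (head position shown):
Step 0: [t0]01100  (head at position 0)
Step 1: move left → [tA]□01100  (head at position -1)

After 1 step, the head is at position -1.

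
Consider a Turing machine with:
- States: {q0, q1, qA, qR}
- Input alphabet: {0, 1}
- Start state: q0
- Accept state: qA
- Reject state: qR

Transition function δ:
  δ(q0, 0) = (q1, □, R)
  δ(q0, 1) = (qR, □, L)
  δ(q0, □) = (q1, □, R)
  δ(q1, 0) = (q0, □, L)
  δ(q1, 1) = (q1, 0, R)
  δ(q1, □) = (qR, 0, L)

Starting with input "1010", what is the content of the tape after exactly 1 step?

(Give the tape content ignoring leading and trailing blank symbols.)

Execution trace:
Initial: [q0]1010
Step 1: δ(q0, 1) = (qR, □, L) → [qR]□□010

The machine reaches the reject state qR and halts.

After 1 step, the tape (ignoring leading/trailing blanks) is: 010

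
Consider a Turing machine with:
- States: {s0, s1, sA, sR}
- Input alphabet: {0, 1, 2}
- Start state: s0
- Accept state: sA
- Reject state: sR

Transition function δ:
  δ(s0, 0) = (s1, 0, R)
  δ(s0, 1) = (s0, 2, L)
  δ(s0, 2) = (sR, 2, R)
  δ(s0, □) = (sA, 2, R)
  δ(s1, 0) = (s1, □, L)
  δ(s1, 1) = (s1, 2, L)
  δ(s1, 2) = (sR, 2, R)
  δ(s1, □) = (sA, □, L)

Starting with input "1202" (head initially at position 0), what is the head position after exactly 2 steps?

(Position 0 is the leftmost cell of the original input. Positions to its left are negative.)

Execution trace (head position shown):
Step 0: [s0]1202  (head at position 0)
Step 1: move left → [s0]□2202  (head at position -1)
Step 2: move right → 2[sA]2202  (head at position 0)

After 2 steps, the head is at position 0.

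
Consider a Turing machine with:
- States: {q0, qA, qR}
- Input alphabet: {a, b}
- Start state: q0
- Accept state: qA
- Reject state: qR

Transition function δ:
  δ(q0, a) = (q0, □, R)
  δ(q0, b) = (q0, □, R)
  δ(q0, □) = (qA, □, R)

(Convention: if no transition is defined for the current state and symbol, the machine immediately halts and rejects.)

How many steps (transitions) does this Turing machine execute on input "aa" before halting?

Execution trace:
Initial: [q0]aa
Step 1: δ(q0, a) = (q0, □, R) → □[q0]a
Step 2: δ(q0, a) = (q0, □, R) → □□[q0]□
Step 3: δ(q0, □) = (qA, □, R) → □□□[qA]□

The machine reaches the accept state qA and halts.

The machine executed 3 steps before halting.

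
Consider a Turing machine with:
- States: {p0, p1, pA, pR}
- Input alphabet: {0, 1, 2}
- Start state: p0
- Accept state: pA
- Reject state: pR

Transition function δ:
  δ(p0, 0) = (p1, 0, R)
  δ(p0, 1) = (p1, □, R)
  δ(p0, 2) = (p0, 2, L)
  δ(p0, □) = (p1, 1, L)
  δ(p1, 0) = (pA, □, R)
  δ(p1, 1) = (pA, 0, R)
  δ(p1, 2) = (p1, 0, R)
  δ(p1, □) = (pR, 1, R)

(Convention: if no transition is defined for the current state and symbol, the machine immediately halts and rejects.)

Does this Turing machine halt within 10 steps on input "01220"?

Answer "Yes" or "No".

Execution trace:
Initial: [p0]01220
Step 1: δ(p0, 0) = (p1, 0, R) → 0[p1]1220
Step 2: δ(p1, 1) = (pA, 0, R) → 00[pA]220

The machine reaches the accept state pA and halts.
The machine halted after 2 steps (within the 10-step bound).

Answer: Yes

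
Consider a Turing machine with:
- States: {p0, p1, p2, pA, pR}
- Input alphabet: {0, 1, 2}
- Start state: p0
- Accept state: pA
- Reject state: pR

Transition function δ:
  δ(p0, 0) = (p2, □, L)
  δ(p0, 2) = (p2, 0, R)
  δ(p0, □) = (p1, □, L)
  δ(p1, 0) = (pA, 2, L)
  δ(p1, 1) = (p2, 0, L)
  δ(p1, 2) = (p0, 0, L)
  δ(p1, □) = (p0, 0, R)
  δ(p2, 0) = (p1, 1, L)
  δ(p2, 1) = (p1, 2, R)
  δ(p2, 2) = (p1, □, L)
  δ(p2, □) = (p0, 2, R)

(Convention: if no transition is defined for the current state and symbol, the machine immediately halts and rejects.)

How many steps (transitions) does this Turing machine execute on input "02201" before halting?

Execution trace:
Initial: [p0]02201
Step 1: δ(p0, 0) = (p2, □, L) → [p2]□□2201
Step 2: δ(p2, □) = (p0, 2, R) → 2[p0]□2201
Step 3: δ(p0, □) = (p1, □, L) → [p1]2□2201
Step 4: δ(p1, 2) = (p0, 0, L) → [p0]□0□2201
Step 5: δ(p0, □) = (p1, □, L) → [p1]□□0□2201
Step 6: δ(p1, □) = (p0, 0, R) → 0[p0]□0□2201
Step 7: δ(p0, □) = (p1, □, L) → [p1]0□0□2201
Step 8: δ(p1, 0) = (pA, 2, L) → [pA]□2□0□2201

The machine reaches the accept state pA and halts.

The machine executed 8 steps before halting.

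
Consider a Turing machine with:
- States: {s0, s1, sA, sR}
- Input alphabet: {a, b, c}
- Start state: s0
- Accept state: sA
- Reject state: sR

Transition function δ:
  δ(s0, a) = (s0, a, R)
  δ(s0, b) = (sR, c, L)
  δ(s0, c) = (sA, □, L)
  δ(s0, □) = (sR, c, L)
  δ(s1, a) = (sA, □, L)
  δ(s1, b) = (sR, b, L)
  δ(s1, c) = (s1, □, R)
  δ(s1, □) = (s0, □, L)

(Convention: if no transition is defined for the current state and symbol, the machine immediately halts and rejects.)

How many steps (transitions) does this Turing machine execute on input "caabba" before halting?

Execution trace:
Initial: [s0]caabba
Step 1: δ(s0, c) = (sA, □, L) → [sA]□□aabba

The machine reaches the accept state sA and halts.

The machine executed 1 step before halting.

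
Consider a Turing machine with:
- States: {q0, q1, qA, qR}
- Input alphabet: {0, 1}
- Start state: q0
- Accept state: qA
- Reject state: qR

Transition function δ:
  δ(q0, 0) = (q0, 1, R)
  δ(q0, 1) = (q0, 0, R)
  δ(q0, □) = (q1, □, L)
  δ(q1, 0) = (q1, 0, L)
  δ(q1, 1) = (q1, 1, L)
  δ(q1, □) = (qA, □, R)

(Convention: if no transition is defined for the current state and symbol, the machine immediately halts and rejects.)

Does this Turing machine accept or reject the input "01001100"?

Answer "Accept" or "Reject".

Execution trace:
Initial: [q0]01001100
Step 1: δ(q0, 0) = (q0, 1, R) → 1[q0]1001100
Step 2: δ(q0, 1) = (q0, 0, R) → 10[q0]001100
Step 3: δ(q0, 0) = (q0, 1, R) → 101[q0]01100
Step 4: δ(q0, 0) = (q0, 1, R) → 1011[q0]1100
Step 5: δ(q0, 1) = (q0, 0, R) → 10110[q0]100
Step 6: δ(q0, 1) = (q0, 0, R) → 101100[q0]00
Step 7: δ(q0, 0) = (q0, 1, R) → 1011001[q0]0
Step 8: δ(q0, 0) = (q0, 1, R) → 10110011[q0]□
Step 9: δ(q0, □) = (q1, □, L) → 1011001[q1]1□
Step 10: δ(q1, 1) = (q1, 1, L) → 101100[q1]11□
Step 11: δ(q1, 1) = (q1, 1, L) → 10110[q1]011□
Step 12: δ(q1, 0) = (q1, 0, L) → 1011[q1]0011□
Step 13: δ(q1, 0) = (q1, 0, L) → 101[q1]10011□
Step 14: δ(q1, 1) = (q1, 1, L) → 10[q1]110011□
Step 15: δ(q1, 1) = (q1, 1, L) → 1[q1]0110011□
Step 16: δ(q1, 0) = (q1, 0, L) → [q1]10110011□
Step 17: δ(q1, 1) = (q1, 1, L) → [q1]□10110011□
Step 18: δ(q1, □) = (qA, □, R) → □[qA]10110011□

The machine reaches the accept state qA and halts.

Answer: Accept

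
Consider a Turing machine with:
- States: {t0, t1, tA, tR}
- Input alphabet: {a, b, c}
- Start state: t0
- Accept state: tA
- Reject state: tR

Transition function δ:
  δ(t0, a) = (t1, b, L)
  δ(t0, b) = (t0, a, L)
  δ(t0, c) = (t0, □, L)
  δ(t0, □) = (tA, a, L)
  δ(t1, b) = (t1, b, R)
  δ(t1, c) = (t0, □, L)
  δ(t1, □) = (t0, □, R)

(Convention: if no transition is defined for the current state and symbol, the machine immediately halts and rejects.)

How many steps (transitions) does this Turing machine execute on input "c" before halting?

Execution trace:
Initial: [t0]c
Step 1: δ(t0, c) = (t0, □, L) → [t0]□□
Step 2: δ(t0, □) = (tA, a, L) → [tA]□a□

The machine reaches the accept state tA and halts.

The machine executed 2 steps before halting.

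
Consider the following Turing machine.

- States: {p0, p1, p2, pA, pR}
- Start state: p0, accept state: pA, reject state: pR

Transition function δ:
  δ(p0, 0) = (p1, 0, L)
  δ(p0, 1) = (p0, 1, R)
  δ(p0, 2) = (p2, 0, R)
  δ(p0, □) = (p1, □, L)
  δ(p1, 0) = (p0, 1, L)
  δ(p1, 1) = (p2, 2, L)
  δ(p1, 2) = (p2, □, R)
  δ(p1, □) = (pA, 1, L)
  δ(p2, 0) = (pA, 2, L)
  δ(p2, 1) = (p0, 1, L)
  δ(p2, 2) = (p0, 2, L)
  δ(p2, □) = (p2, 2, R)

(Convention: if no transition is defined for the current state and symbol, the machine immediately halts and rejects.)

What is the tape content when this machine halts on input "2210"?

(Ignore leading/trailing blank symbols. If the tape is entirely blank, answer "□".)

Execution trace:
Initial: [p0]2210
Step 1: δ(p0, 2) = (p2, 0, R) → 0[p2]210
Step 2: δ(p2, 2) = (p0, 2, L) → [p0]0210
Step 3: δ(p0, 0) = (p1, 0, L) → [p1]□0210
Step 4: δ(p1, □) = (pA, 1, L) → [pA]□10210

The machine reaches the accept state pA and halts.

Final tape (ignoring leading/trailing blanks): 10210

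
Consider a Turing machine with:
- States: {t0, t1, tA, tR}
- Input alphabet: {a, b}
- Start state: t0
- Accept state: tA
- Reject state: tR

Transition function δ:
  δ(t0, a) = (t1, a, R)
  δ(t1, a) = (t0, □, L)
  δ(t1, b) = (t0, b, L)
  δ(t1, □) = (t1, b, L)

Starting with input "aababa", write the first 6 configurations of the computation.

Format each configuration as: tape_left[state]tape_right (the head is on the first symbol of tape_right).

Transitions applied:
Step 1: δ(t0, a) = (t1, a, R)
Step 2: δ(t1, a) = (t0, □, L)
Step 3: δ(t0, a) = (t1, a, R)
Step 4: δ(t1, □) = (t1, b, L)
Step 5: δ(t1, a) = (t0, □, L)

The first 6 configurations are:
[t0]aababa ⊢ a[t1]ababa ⊢ [t0]a□baba ⊢ a[t1]□baba ⊢ [t1]abbaba ⊢ [t0]□□bbaba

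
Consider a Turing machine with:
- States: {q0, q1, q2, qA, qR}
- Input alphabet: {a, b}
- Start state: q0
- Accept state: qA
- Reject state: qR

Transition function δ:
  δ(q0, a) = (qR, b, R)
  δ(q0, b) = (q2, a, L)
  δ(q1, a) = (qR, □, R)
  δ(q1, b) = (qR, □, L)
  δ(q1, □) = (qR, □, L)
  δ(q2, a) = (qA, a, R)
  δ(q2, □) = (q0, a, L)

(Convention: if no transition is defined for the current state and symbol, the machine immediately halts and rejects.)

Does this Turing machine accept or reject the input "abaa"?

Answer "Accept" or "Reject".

Execution trace:
Initial: [q0]abaa
Step 1: δ(q0, a) = (qR, b, R) → b[qR]baa

The machine reaches the reject state qR and halts.

Answer: Reject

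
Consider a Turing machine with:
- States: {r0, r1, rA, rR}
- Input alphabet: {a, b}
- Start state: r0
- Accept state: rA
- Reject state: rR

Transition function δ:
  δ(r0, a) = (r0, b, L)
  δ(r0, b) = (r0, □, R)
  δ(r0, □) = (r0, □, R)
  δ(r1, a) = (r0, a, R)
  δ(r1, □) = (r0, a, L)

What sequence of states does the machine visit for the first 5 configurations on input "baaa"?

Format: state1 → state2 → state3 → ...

Execution trace:
Initial: [r0]baaa
Step 1: δ(r0, b) = (r0, □, R) → □[r0]aaa
Step 2: δ(r0, a) = (r0, b, L) → [r0]□baa
Step 3: δ(r0, □) = (r0, □, R) → □[r0]baa
Step 4: δ(r0, b) = (r0, □, R) → □□[r0]aa

State sequence: r0 → r0 → r0 → r0 → r0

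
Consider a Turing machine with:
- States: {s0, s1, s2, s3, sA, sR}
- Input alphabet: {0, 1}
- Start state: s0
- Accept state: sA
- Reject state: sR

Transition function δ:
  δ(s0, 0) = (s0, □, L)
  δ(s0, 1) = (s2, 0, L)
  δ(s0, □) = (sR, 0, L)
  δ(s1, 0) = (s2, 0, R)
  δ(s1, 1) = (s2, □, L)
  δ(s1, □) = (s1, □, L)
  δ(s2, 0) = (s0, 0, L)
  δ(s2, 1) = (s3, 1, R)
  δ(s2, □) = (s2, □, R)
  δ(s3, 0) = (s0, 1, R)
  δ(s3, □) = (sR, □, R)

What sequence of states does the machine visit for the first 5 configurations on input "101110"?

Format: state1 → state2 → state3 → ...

Execution trace:
Initial: [s0]101110
Step 1: δ(s0, 1) = (s2, 0, L) → [s2]□001110
Step 2: δ(s2, □) = (s2, □, R) → □[s2]001110
Step 3: δ(s2, 0) = (s0, 0, L) → [s0]□001110
Step 4: δ(s0, □) = (sR, 0, L) → [sR]□0001110

The machine reaches the reject state sR and halts.

State sequence: s0 → s2 → s2 → s0 → sR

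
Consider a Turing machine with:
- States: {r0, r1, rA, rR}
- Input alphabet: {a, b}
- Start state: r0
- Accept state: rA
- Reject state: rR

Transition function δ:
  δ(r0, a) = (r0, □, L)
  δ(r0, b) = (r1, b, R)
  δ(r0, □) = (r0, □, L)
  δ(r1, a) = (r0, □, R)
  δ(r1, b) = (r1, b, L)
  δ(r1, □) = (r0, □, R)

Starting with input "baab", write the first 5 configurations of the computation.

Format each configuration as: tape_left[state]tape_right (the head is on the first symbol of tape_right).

Transitions applied:
Step 1: δ(r0, b) = (r1, b, R)
Step 2: δ(r1, a) = (r0, □, R)
Step 3: δ(r0, a) = (r0, □, L)
Step 4: δ(r0, □) = (r0, □, L)

The first 5 configurations are:
[r0]baab ⊢ b[r1]aab ⊢ b□[r0]ab ⊢ b[r0]□□b ⊢ [r0]b□□b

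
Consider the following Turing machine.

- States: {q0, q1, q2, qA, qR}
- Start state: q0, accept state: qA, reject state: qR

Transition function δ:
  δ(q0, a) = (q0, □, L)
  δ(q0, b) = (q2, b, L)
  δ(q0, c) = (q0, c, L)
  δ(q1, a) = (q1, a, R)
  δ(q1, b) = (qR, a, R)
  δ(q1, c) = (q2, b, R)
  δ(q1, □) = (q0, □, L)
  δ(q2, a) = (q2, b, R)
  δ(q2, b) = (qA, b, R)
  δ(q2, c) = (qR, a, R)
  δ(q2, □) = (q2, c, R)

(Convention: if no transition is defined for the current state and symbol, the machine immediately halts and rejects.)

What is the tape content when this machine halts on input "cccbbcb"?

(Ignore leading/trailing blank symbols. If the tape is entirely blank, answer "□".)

Execution trace:
Initial: [q0]cccbbcb
Step 1: δ(q0, c) = (q0, c, L) → [q0]□cccbbcb

No transition is defined for δ(q0, □). By convention the machine halts and rejects.

Final tape (ignoring leading/trailing blanks): cccbbcb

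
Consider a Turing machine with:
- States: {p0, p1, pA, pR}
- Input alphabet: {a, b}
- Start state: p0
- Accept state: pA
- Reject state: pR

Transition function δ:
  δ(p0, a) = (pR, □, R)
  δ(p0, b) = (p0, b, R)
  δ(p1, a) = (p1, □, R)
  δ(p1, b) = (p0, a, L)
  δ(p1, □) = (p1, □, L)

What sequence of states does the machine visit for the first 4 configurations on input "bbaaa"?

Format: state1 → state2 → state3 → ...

Execution trace:
Initial: [p0]bbaaa
Step 1: δ(p0, b) = (p0, b, R) → b[p0]baaa
Step 2: δ(p0, b) = (p0, b, R) → bb[p0]aaa
Step 3: δ(p0, a) = (pR, □, R) → bb□[pR]aa

The machine reaches the reject state pR and halts.

State sequence: p0 → p0 → p0 → pR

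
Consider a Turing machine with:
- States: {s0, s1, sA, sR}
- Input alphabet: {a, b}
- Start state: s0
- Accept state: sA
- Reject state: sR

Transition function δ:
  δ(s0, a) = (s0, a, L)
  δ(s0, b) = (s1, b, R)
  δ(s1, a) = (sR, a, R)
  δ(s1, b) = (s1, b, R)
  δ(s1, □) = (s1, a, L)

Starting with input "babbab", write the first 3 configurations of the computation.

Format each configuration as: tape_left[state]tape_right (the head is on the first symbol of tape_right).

Transitions applied:
Step 1: δ(s0, b) = (s1, b, R)
Step 2: δ(s1, a) = (sR, a, R)

The first 3 configurations are:
[s0]babbab ⊢ b[s1]abbab ⊢ ba[sR]bbab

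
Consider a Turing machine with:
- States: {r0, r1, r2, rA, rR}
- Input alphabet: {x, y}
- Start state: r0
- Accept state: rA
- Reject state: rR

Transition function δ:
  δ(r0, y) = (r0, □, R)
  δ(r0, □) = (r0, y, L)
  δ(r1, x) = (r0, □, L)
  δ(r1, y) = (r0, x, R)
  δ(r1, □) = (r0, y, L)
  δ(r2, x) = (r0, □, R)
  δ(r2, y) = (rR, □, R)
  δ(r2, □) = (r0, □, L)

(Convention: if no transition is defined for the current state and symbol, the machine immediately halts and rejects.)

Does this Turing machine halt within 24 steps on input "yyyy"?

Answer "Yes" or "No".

Execution trace:
Initial: [r0]yyyy
Step 1: δ(r0, y) = (r0, □, R) → □[r0]yyy
Step 2: δ(r0, y) = (r0, □, R) → □□[r0]yy
Step 3: δ(r0, y) = (r0, □, R) → □□□[r0]y
Step 4: δ(r0, y) = (r0, □, R) → □□□□[r0]□
Step 5: δ(r0, □) = (r0, y, L) → □□□[r0]□y
Step 6: δ(r0, □) = (r0, y, L) → □□[r0]□yy
Step 7: δ(r0, □) = (r0, y, L) → □[r0]□yyy
Step 8: δ(r0, □) = (r0, y, L) → [r0]□yyyy
Step 9: δ(r0, □) = (r0, y, L) → [r0]□yyyyy
Step 10: δ(r0, □) = (r0, y, L) → [r0]□yyyyyy
Step 11: δ(r0, □) = (r0, y, L) → [r0]□yyyyyyy
Step 12: δ(r0, □) = (r0, y, L) → [r0]□yyyyyyyy
Step 13: δ(r0, □) = (r0, y, L) → [r0]□yyyyyyyyy
Step 14: δ(r0, □) = (r0, y, L) → [r0]□yyyyyyyyyy
Step 15: δ(r0, □) = (r0, y, L) → [r0]□yyyyyyyyyyy
Step 16: δ(r0, □) = (r0, y, L) → [r0]□yyyyyyyyyyyy
Step 17: δ(r0, □) = (r0, y, L) → [r0]□yyyyyyyyyyyyy
Step 18: δ(r0, □) = (r0, y, L) → [r0]□yyyyyyyyyyyyyy
Step 19: δ(r0, □) = (r0, y, L) → [r0]□yyyyyyyyyyyyyyy
Step 20: δ(r0, □) = (r0, y, L) → [r0]□yyyyyyyyyyyyyyyy
Step 21: δ(r0, □) = (r0, y, L) → [r0]□yyyyyyyyyyyyyyyyy
Step 22: δ(r0, □) = (r0, y, L) → [r0]□yyyyyyyyyyyyyyyyyy
Step 23: δ(r0, □) = (r0, y, L) → [r0]□yyyyyyyyyyyyyyyyyyy
Step 24: δ(r0, □) = (r0, y, L) → [r0]□yyyyyyyyyyyyyyyyyyyy

The machine has not reached a halting state after 24 steps.
The machine did not halt within the 24-step bound.

Answer: No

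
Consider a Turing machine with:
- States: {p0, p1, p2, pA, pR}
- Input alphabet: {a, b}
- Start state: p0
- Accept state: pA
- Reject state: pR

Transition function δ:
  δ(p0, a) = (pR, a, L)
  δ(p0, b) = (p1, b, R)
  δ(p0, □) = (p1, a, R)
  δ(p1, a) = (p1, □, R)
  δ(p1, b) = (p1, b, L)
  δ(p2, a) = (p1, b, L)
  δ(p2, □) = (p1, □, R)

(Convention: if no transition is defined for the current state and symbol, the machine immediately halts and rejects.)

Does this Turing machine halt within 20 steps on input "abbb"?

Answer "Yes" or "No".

Execution trace:
Initial: [p0]abbb
Step 1: δ(p0, a) = (pR, a, L) → [pR]□abbb

The machine reaches the reject state pR and halts.
The machine halted after 1 step (within the 20-step bound).

Answer: Yes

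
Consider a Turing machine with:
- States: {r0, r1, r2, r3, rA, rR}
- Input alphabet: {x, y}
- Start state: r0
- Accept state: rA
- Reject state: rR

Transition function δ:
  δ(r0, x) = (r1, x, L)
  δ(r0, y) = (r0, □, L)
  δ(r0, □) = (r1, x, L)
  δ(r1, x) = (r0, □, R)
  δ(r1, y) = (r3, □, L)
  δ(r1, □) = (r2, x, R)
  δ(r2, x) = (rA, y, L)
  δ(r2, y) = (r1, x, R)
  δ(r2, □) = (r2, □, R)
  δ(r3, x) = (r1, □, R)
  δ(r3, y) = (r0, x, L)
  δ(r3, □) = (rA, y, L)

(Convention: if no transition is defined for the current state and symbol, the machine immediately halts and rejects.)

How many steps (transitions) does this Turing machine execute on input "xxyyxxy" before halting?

Execution trace:
Initial: [r0]xxyyxxy
Step 1: δ(r0, x) = (r1, x, L) → [r1]□xxyyxxy
Step 2: δ(r1, □) = (r2, x, R) → x[r2]xxyyxxy
Step 3: δ(r2, x) = (rA, y, L) → [rA]xyxyyxxy

The machine reaches the accept state rA and halts.

The machine executed 3 steps before halting.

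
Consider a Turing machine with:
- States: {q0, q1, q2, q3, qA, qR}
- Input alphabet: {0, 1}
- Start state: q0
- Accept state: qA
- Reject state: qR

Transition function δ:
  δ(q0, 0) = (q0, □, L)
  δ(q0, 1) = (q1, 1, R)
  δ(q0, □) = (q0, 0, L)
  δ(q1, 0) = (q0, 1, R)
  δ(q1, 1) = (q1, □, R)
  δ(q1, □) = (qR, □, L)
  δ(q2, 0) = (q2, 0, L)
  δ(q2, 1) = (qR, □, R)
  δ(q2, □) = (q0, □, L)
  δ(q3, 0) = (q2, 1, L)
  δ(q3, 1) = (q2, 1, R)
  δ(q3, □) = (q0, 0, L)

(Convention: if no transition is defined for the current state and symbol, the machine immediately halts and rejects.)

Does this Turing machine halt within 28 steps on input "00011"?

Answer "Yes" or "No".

Execution trace:
Initial: [q0]00011
Step 1: δ(q0, 0) = (q0, □, L) → [q0]□□0011
Step 2: δ(q0, □) = (q0, 0, L) → [q0]□0□0011
Step 3: δ(q0, □) = (q0, 0, L) → [q0]□00□0011
Step 4: δ(q0, □) = (q0, 0, L) → [q0]□000□0011
Step 5: δ(q0, □) = (q0, 0, L) → [q0]□0000□0011
Step 6: δ(q0, □) = (q0, 0, L) → [q0]□00000□0011
Step 7: δ(q0, □) = (q0, 0, L) → [q0]□000000□0011
Step 8: δ(q0, □) = (q0, 0, L) → [q0]□0000000□0011
Step 9: δ(q0, □) = (q0, 0, L) → [q0]□00000000□0011
Step 10: δ(q0, □) = (q0, 0, L) → [q0]□000000000□0011
Step 11: δ(q0, □) = (q0, 0, L) → [q0]□0000000000□0011
Step 12: δ(q0, □) = (q0, 0, L) → [q0]□00000000000□0011
Step 13: δ(q0, □) = (q0, 0, L) → [q0]□000000000000□0011
Step 14: δ(q0, □) = (q0, 0, L) → [q0]□0000000000000□0011
Step 15: δ(q0, □) = (q0, 0, L) → [q0]□00000000000000□0011
Step 16: δ(q0, □) = (q0, 0, L) → [q0]□000000000000000□0011
Step 17: δ(q0, □) = (q0, 0, L) → [q0]□0000000000000000□0011
Step 18: δ(q0, □) = (q0, 0, L) → [q0]□00000000000000000□0011
Step 19: δ(q0, □) = (q0, 0, L) → [q0]□000000000000000000□0011
Step 20: δ(q0, □) = (q0, 0, L) → [q0]□0000000000000000000□0011
Step 21: δ(q0, □) = (q0, 0, L) → [q0]□00000000000000000000□0011
Step 22: δ(q0, □) = (q0, 0, L) → [q0]□000000000000000000000□0011
Step 23: δ(q0, □) = (q0, 0, L) → [q0]□0000000000000000000000□0011
Step 24: δ(q0, □) = (q0, 0, L) → [q0]□00000000000000000000000□0011
Step 25: δ(q0, □) = (q0, 0, L) → [q0]□000000000000000000000000□0011
Step 26: δ(q0, □) = (q0, 0, L) → [q0]□0000000000000000000000000□0011
Step 27: δ(q0, □) = (q0, 0, L) → [q0]□00000000000000000000000000□0011
Step 28: δ(q0, □) = (q0, 0, L) → [q0]□000000000000000000000000000□0011

The machine has not reached a halting state after 28 steps.
The machine did not halt within the 28-step bound.

Answer: No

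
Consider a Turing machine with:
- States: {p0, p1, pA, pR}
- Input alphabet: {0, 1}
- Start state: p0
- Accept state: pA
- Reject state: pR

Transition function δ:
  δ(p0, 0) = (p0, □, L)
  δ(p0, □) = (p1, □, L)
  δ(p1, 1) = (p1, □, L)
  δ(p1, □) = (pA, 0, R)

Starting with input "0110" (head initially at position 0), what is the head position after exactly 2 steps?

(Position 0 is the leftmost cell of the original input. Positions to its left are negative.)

Execution trace (head position shown):
Step 0: [p0]0110  (head at position 0)
Step 1: move left → [p0]□□110  (head at position -1)
Step 2: move left → [p1]□□□110  (head at position -2)

After 2 steps, the head is at position -2.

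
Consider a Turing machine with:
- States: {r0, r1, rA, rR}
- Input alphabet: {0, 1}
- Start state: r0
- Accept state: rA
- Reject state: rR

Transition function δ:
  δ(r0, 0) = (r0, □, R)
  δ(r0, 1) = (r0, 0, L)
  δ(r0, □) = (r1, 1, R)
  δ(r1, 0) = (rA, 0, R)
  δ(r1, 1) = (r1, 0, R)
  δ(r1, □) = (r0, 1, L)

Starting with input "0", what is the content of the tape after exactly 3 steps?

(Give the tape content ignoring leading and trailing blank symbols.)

Execution trace:
Initial: [r0]0
Step 1: δ(r0, 0) = (r0, □, R) → □[r0]□
Step 2: δ(r0, □) = (r1, 1, R) → □1[r1]□
Step 3: δ(r1, □) = (r0, 1, L) → □[r0]11

After 3 steps, the tape (ignoring leading/trailing blanks) is: 11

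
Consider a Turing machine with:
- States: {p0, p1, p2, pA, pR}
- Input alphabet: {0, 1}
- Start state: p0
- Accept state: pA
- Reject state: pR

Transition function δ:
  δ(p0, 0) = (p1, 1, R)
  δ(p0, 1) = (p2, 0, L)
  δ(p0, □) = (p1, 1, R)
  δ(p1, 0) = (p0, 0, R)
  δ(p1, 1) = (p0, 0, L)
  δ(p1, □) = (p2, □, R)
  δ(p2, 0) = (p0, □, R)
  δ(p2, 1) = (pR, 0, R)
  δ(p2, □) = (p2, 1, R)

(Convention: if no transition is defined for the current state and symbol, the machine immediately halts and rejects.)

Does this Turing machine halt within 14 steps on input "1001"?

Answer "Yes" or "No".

Execution trace:
Initial: [p0]1001
Step 1: δ(p0, 1) = (p2, 0, L) → [p2]□0001
Step 2: δ(p2, □) = (p2, 1, R) → 1[p2]0001
Step 3: δ(p2, 0) = (p0, □, R) → 1□[p0]001
Step 4: δ(p0, 0) = (p1, 1, R) → 1□1[p1]01
Step 5: δ(p1, 0) = (p0, 0, R) → 1□10[p0]1
Step 6: δ(p0, 1) = (p2, 0, L) → 1□1[p2]00
Step 7: δ(p2, 0) = (p0, □, R) → 1□1□[p0]0
Step 8: δ(p0, 0) = (p1, 1, R) → 1□1□1[p1]□
Step 9: δ(p1, □) = (p2, □, R) → 1□1□1□[p2]□
Step 10: δ(p2, □) = (p2, 1, R) → 1□1□1□1[p2]□
Step 11: δ(p2, □) = (p2, 1, R) → 1□1□1□11[p2]□
Step 12: δ(p2, □) = (p2, 1, R) → 1□1□1□111[p2]□
Step 13: δ(p2, □) = (p2, 1, R) → 1□1□1□1111[p2]□
Step 14: δ(p2, □) = (p2, 1, R) → 1□1□1□11111[p2]□

The machine has not reached a halting state after 14 steps.
The machine did not halt within the 14-step bound.

Answer: No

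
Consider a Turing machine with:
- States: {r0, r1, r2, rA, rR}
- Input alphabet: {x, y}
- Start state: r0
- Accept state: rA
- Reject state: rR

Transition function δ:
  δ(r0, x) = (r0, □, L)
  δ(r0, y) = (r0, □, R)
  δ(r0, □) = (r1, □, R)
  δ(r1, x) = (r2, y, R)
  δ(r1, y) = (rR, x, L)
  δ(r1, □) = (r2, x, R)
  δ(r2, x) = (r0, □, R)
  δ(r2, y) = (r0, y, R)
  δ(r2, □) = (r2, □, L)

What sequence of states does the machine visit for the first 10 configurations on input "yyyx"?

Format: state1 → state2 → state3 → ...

Execution trace:
Initial: [r0]yyyx
Step 1: δ(r0, y) = (r0, □, R) → □[r0]yyx
Step 2: δ(r0, y) = (r0, □, R) → □□[r0]yx
Step 3: δ(r0, y) = (r0, □, R) → □□□[r0]x
Step 4: δ(r0, x) = (r0, □, L) → □□[r0]□□
Step 5: δ(r0, □) = (r1, □, R) → □□□[r1]□
Step 6: δ(r1, □) = (r2, x, R) → □□□x[r2]□
Step 7: δ(r2, □) = (r2, □, L) → □□□[r2]x□
Step 8: δ(r2, x) = (r0, □, R) → □□□□[r0]□
Step 9: δ(r0, □) = (r1, □, R) → □□□□□[r1]□

State sequence: r0 → r0 → r0 → r0 → r0 → r1 → r2 → r2 → r0 → r1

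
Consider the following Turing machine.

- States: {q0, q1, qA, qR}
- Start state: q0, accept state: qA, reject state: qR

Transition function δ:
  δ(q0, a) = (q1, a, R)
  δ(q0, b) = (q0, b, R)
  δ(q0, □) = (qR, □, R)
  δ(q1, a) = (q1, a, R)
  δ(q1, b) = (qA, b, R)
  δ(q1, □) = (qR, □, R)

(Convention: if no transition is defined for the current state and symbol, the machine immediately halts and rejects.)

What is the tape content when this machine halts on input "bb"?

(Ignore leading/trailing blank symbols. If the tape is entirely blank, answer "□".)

Execution trace:
Initial: [q0]bb
Step 1: δ(q0, b) = (q0, b, R) → b[q0]b
Step 2: δ(q0, b) = (q0, b, R) → bb[q0]□
Step 3: δ(q0, □) = (qR, □, R) → bb□[qR]□

The machine reaches the reject state qR and halts.

Final tape (ignoring leading/trailing blanks): bb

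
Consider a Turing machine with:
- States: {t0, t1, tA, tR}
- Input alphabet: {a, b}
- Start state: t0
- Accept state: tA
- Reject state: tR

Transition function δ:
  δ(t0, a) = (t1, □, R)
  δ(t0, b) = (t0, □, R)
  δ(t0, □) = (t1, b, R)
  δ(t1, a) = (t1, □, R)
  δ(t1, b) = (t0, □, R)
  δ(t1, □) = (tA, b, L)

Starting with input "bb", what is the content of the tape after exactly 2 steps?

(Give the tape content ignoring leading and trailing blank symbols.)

Execution trace:
Initial: [t0]bb
Step 1: δ(t0, b) = (t0, □, R) → □[t0]b
Step 2: δ(t0, b) = (t0, □, R) → □□[t0]□

After 2 steps, the tape (ignoring leading/trailing blanks) is: □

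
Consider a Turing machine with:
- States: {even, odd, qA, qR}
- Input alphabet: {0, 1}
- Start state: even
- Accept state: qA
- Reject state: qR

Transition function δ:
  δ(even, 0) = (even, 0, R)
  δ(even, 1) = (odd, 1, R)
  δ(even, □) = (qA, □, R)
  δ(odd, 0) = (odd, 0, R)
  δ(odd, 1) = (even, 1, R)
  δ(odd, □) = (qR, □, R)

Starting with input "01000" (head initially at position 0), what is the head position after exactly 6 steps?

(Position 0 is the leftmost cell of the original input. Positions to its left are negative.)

Execution trace (head position shown):
Step 0: [even]01000  (head at position 0)
Step 1: move right → 0[even]1000  (head at position 1)
Step 2: move right → 01[odd]000  (head at position 2)
Step 3: move right → 010[odd]00  (head at position 3)
Step 4: move right → 0100[odd]0  (head at position 4)
Step 5: move right → 01000[odd]□  (head at position 5)
Step 6: move right → 01000□[qR]□  (head at position 6)

After 6 steps, the head is at position 6.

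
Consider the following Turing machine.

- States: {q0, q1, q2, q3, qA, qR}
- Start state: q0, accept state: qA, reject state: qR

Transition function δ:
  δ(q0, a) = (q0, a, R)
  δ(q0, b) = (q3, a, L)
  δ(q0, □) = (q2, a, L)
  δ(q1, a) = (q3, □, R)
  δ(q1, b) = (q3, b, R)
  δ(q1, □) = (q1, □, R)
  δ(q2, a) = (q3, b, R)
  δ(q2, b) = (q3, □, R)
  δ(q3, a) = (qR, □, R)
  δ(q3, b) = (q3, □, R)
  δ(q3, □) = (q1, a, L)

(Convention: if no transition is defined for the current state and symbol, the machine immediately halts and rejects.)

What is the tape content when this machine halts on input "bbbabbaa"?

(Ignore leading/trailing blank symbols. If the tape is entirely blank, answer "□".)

Execution trace:
Initial: [q0]bbbabbaa
Step 1: δ(q0, b) = (q3, a, L) → [q3]□abbabbaa
Step 2: δ(q3, □) = (q1, a, L) → [q1]□aabbabbaa
Step 3: δ(q1, □) = (q1, □, R) → □[q1]aabbabbaa
Step 4: δ(q1, a) = (q3, □, R) → □□[q3]abbabbaa
Step 5: δ(q3, a) = (qR, □, R) → □□□[qR]bbabbaa

The machine reaches the reject state qR and halts.

Final tape (ignoring leading/trailing blanks): bbabbaa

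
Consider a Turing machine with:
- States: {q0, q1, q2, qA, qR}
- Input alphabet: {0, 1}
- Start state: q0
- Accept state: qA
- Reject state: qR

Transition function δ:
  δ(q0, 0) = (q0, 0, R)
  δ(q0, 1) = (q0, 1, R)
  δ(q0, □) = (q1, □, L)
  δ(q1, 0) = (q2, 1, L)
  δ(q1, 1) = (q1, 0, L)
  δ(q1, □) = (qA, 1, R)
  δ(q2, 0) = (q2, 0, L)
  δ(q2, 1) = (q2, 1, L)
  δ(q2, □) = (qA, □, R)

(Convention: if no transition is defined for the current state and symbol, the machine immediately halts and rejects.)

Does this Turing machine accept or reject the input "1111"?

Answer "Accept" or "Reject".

Execution trace:
Initial: [q0]1111
Step 1: δ(q0, 1) = (q0, 1, R) → 1[q0]111
Step 2: δ(q0, 1) = (q0, 1, R) → 11[q0]11
Step 3: δ(q0, 1) = (q0, 1, R) → 111[q0]1
Step 4: δ(q0, 1) = (q0, 1, R) → 1111[q0]□
Step 5: δ(q0, □) = (q1, □, L) → 111[q1]1□
Step 6: δ(q1, 1) = (q1, 0, L) → 11[q1]10□
Step 7: δ(q1, 1) = (q1, 0, L) → 1[q1]100□
Step 8: δ(q1, 1) = (q1, 0, L) → [q1]1000□
Step 9: δ(q1, 1) = (q1, 0, L) → [q1]□0000□
Step 10: δ(q1, □) = (qA, 1, R) → 1[qA]0000□

The machine reaches the accept state qA and halts.

Answer: Accept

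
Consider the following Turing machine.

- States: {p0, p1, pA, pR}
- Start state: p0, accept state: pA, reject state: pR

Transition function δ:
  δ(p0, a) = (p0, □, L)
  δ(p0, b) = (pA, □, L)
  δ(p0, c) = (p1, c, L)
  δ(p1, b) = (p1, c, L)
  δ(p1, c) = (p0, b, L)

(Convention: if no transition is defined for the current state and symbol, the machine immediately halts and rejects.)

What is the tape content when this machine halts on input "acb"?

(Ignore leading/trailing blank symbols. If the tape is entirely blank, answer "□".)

Execution trace:
Initial: [p0]acb
Step 1: δ(p0, a) = (p0, □, L) → [p0]□□cb

No transition is defined for δ(p0, □). By convention the machine halts and rejects.

Final tape (ignoring leading/trailing blanks): cb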